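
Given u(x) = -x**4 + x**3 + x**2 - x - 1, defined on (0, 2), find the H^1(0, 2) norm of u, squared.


||u||_{H^1}^2 = 22504/315

The H^1 norm (squared) on an interval (0, L) is
  ||u||_{H^1}^2 = ∫_0^L u(x)^2 dx + ∫_0^L u'(x)^2 dx.
Compute u'(x) = -4*x**3 + 3*x**2 + 2*x - 1.
Then u(x)^2 = x**8 - 2*x**7 - x**6 + 4*x**5 + x**4 - 4*x**3 - x**2 + 2*x + 1 and u'(x)^2 = 16*x**6 - 24*x**5 - 7*x**4 + 20*x**3 - 2*x**2 - 4*x + 1.
Integrate each monomial from 0 to 2 using ∫_0^2 c·x^n dx = c·2^(n+1)/(n+1):
  ∫_0^2 u(x)^2 dx = ∫_0^2 (x^8 - 2*x^7 - x^6 + 4*x^5 + x^4 - 4*x^3 - x^2 + 2*x + 1) dx. Term by term:
    ∫_0^2 x^8 dx = 512/9;  ∫_0^2 -2*x^7 dx = -64;  ∫_0^2 -x^6 dx = -128/7;
    ∫_0^2 4*x^5 dx = 128/3;  ∫_0^2 x^4 dx = 32/5;  ∫_0^2 -4*x^3 dx = -16;
    ∫_0^2 -x^2 dx = -8/3;  ∫_0^2 2*x dx = 4;  ∫_0^2 1 dx = 2.
  Sum: 512/9 − 64 − 128/7 + 128/3 + 32/5 − 16 − 8/3 + 4 + 2 = 3466/315.
  ∫_0^2 u'(x)^2 dx = ∫_0^2 (16*x^6 - 24*x^5 - 7*x^4 + 20*x^3 - 2*x^2 - 4*x + 1) dx. Term by term:
    ∫_0^2 16*x^6 dx = 2048/7;  ∫_0^2 -24*x^5 dx = -256;  ∫_0^2 -7*x^4 dx = -224/5;
    ∫_0^2 20*x^3 dx = 80;  ∫_0^2 -2*x^2 dx = -16/3;  ∫_0^2 -4*x dx = -8;
    ∫_0^2 1 dx = 2.
  Sum: 2048/7 − 256 − 224/5 + 80 − 16/3 − 8 + 2 = 6346/105.
Adding: ||u||_{H^1}^2 = 3466/315 + 6346/105 = 22504/315.


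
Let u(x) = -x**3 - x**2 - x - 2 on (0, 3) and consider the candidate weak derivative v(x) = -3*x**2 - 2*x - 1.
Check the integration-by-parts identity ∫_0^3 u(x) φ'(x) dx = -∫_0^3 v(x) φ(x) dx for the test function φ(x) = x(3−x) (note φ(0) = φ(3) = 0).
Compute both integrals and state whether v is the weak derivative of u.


LHS = 1089/20, RHS = 1089/20. Yes, v = u' weakly.

u(x) = -x**3 - x**2 - x - 2, classical derivative u'(x) = -3*x**2 - 2*x - 1.
φ(x) = x(3−x), so φ'(x) = 3 - 2*x.
Note φ(0) = φ(3) = 0, so the boundary term u·φ vanishes.
LHS = ∫_0^3 u(x) φ'(x) dx = ∫_0^3 (2*x^4 - x^3 - x^2 + x - 6) dx. Term by term:
  ∫_0^3 2*x^4 dx = 486/5;  ∫_0^3 -x^3 dx = -81/4;  ∫_0^3 -x^2 dx = -9;
  ∫_0^3 x dx = 9/2;  ∫_0^3 -6 dx = -18.
Sum: 486/5 − 81/4 − 9 + 9/2 − 18 = 1089/20.
So LHS = 1089/20.
∫_0^3 v(x) φ(x) dx = ∫_0^3 (3*x^4 - 7*x^3 - 5*x^2 - 3*x) dx. Term by term:
  ∫_0^3 3*x^4 dx = 729/5;  ∫_0^3 -7*x^3 dx = -567/4;  ∫_0^3 -5*x^2 dx = -45;
  ∫_0^3 -3*x dx = -27/2.
Sum: 729/5 − 567/4 − 45 − 27/2 = -1089/20.
So RHS = -∫_0^3 v(x) φ(x) dx = 1089/20.
LHS = RHS, so the identity holds for this test φ.
Moreover u is smooth here and v(x) = u'(x) = -3*x**2 - 2*x - 1 pointwise, so the identity holds for every test function. Hence v is the weak derivative of u.


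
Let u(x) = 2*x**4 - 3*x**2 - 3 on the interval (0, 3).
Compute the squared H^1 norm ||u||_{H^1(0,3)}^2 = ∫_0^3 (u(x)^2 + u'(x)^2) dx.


||u||_{H^1}^2 = 724356/35

The H^1 norm (squared) on an interval (0, L) is
  ||u||_{H^1}^2 = ∫_0^L u(x)^2 dx + ∫_0^L u'(x)^2 dx.
Compute u'(x) = 8*x**3 - 6*x.
Then u(x)^2 = 4*x**8 - 12*x**6 - 3*x**4 + 18*x**2 + 9 and u'(x)^2 = 64*x**6 - 96*x**4 + 36*x**2.
Integrate each monomial from 0 to 3 using ∫_0^3 c·x^n dx = c·3^(n+1)/(n+1):
  ∫_0^3 u(x)^2 dx = ∫_0^3 (4*x^8 - 12*x^6 - 3*x^4 + 18*x^2 + 9) dx. Term by term:
    ∫_0^3 4*x^8 dx = 8748;  ∫_0^3 -12*x^6 dx = -26244/7;  ∫_0^3 -3*x^4 dx = -729/5;
    ∫_0^3 18*x^2 dx = 162;  ∫_0^3 9 dx = 27.
  Sum: 8748 − 26244/7 − 729/5 + 162 + 27 = 176472/35.
  ∫_0^3 u'(x)^2 dx = ∫_0^3 (64*x^6 - 96*x^4 + 36*x^2) dx. Term by term:
    ∫_0^3 64*x^6 dx = 139968/7;  ∫_0^3 -96*x^4 dx = -23328/5;  ∫_0^3 36*x^2 dx = 324.
  Sum: 139968/7 − 23328/5 + 324 = 547884/35.
Adding: ||u||_{H^1}^2 = 176472/35 + 547884/35 = 724356/35.


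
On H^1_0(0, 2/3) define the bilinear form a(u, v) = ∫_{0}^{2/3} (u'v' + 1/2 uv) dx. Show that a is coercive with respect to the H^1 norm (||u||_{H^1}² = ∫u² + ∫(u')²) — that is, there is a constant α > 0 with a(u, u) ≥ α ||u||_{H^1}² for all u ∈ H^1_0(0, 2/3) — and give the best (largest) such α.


α = (2 + 9*π^2)/(4 + 9*π^2)

Coercivity of a(·,·) on H^1_0(0, 2/3) means a(u, u) ≥ α ||u||_{H^1}² for every u ∈ H^1_0.
The interval has length L = 2/3, and Poincaré/coercivity depend only on L. Here a(u, u) = ∫(u')² + (1/2)·∫u².
Here 0 < c = 1/2 < 1. The condition a(u,u) ≥ α||u||_{H^1}² reads (1−α)∫(u')² ≥ (α−c)∫u². Any admissible α is ≤ 1 (rapidly oscillating u have ∫u²/∫(u')² → 0), and α = 1 would force 0 ≥ (1−c)∫u², impossible since c < 1; so 1−α > 0. By the sharp Poincaré inequality on H^1_0 of an interval of length L, ∫(u')² ≥ (π/L)²∫u² with equality for the first sine mode sin(π(x−x₀)/L) (x₀ the left endpoint), so the inequality holds for all u iff (1−α)(π/L)² ≥ α − c, i.e. α ≤ ((π/L)² + c)/((π/L)² + 1) = (1 + c(L/π)²)/(1 + (L/π)²). With (π/L)² = 9*π^2/4 and c = 1/2, the largest admissible constant is α = ((π/L)² + c)/((π/L)² + 1).
Simplifying, α = (2 + 9*π^2)/(4 + 9*π^2).


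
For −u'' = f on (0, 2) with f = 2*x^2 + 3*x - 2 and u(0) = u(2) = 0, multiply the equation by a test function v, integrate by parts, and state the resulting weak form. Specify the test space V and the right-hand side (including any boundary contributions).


V = H^1_0(0, 2) (so v(0) = v(2) = 0); weak form: ∫_0^2 u'v' dx = ∫_0^2 (2*x^2 + 3*x - 2) v dx for all v ∈ V.

Multiply both sides by a test function v and integrate from 0 to 2:
  ∫_0^2 −u''(x) v(x) dx = ∫_0^2 f(x) v(x) dx.
Integrate the LHS by parts once:
  ∫_0^2 −u'' v dx = −[u'(x) v(x)]_0^2 + ∫_0^2 u'(x) v'(x) dx.
Thus ∫_0^2 u'(x) v'(x) dx = ∫_0^2 f(x) v(x) dx + [u'(x) v(x)]_0^2.
Choose V so that boundary terms are either known or forced to vanish.
u is Dirichlet: u(0) = u(2) = 0. Let V = H^1_0(0, 2); then v(0) = v(2) = 0, and [u' v]_0^2 = 0.
Weak formulation: find u (satisfying any essential BC) such that ∫_0^2 u'(x) v'(x) dx = ∫_0^2 f v dx for all v ∈ V.
Substituting f(x) = 2*x^2 + 3*x - 2, the right-hand side is ∫_0^2 (2*x^2 + 3*x - 2) v dx.


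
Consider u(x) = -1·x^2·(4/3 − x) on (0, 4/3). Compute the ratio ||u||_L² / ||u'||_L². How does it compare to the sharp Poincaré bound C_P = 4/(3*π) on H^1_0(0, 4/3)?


||u||_L² / ||u'||_L² = 2*sqrt(14)/21 < C_P = 4/(3*π).

u(x) = -1·x^2·(4/3 − x), so u'(x) = x*(9*x - 8)/3.
u(x) = -1·x^2·(4/3 − x) vanishes at x = 0 and x = 4/3, so u ∈ H^1_0(0, 4/3). Differentiate via the product rule and integrate the resulting polynomials term by term.
  ∫_0^4/3 u² dx = ∫_0^4/3 (x^6 - 8*x^5/3 + 16*x^4/9) dx. Term by term:
    ∫_0^4/3 x^6 dx = 16384/15309;  ∫_0^4/3 -8*x^5/3 dx = -16384/6561;  ∫_0^4/3 16*x^4/9 dx = 16384/10935.
  Sum: 16384/15309 − 16384/6561 + 16384/10935 = 16384/229635.
  ∫_0^4/3 (u')² dx = ∫_0^4/3 (9*x^4 - 16*x^3 + 64*x^2/9) dx. Term by term:
    ∫_0^4/3 9*x^4 dx = 1024/135;  ∫_0^4/3 -16*x^3 dx = -1024/81;  ∫_0^4/3 64*x^2/9 dx = 4096/729.
  Sum: 1024/135 − 1024/81 + 4096/729 = 2048/3645.
∫_0^4/3 u² dx = 16384/229635, so ||u||_L² = 128*sqrt(35)/2835.
∫_0^4/3 (u')² dx = 2048/3645, so ||u'||_L² = 32*sqrt(10)/135.
Ratio ||u||_L² / ||u'||_L² = 2*sqrt(14)/21.
Sharp Poincaré constant on H^1_0(0, 4/3) is C_P = L/π = 4/(3*π), achieved by sin(3*π/4·x).
A polynomial bump cannot attain the sharp Poincaré constant (only the first sine eigenfunction does), so the ratio is strictly less than C_P, consistent with ||u||_L² ≤ C_P ||u'||_L².


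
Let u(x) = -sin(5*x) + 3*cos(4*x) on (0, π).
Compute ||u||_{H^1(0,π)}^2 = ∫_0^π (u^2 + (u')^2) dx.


||u||_{H^1(0,π)}^2 = -340/3 + 179*π/2

u'(x) = -12*sin(4*x) - 5*cos(5*x).
Expand u² and (u')² and integrate term by term on (0, π), using: for integers n ≥ 1, ∫_0^π sin²(nx) dx = ∫_0^π cos²(nx) dx = π/2; for n ≠ n', ∫_0^π sin(nx)sin(n'x) dx = ∫_0^π cos(nx)cos(n'x) dx = 0; and by product-to-sum, ∫_0^π sin(nx)cos(n'x) dx = ½∫_0^π [sin((n+n')x) + sin((n−n')x)] dx, which is 0 when n+n' is even and 2n/(n²−n'²) when n+n' is odd (it need not vanish on (0, π)).
  u² squared terms: (-1)²·∫sin(5x)² dx = 1·π/2 = π/2;  (3)²·∫cos(4x)² dx = 9·π/2 = 9*π/2.
  u² cross terms: 2·(-1)·(3)·∫sin(5x)·cos(4x) dx = -6·(10/9) = -20/3.
  So ∫_0^π u² dx = π/2 + 9*π/2 − 20/3 = -20/3 + 5*π.
  (u')² squared terms: (-12)²·∫sin(4x)² dx = 144·π/2 = 72*π;  (-5)²·∫cos(5x)² dx = 25·π/2 = 25*π/2.
  (u')² cross terms: 2·(-12)·(-5)·∫sin(4x)·cos(5x) dx = 120·(-8/9) = -320/3.
  So ∫_0^π (u')² dx = 72*π + 25*π/2 − 320/3 = -320/3 + 169*π/2.
||u||_{H^1}^2 = (-20/3 + 5*π) + (-320/3 + 169*π/2) = -340/3 + 179*π/2.


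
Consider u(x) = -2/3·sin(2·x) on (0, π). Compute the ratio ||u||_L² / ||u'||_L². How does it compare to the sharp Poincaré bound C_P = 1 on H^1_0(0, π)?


||u||_L² / ||u'||_L² = 1/2 < C_P = 1.

u(x) = -2/3·sin(2·x), so u'(x) = -4*cos(2*x)/3.
Writing u(x) = A·sin(kπx/L) with A = -2/3 and k = 2, use ∫_0^L sin²(kπx/L) dx = L/2 and ∫_0^L cos²(kπx/L) dx = L/2.
u² = 4/9·sin²(2·x) and (u')² = 16/9·cos²(2·x), and each of sin², cos² integrates to L/2 = π/2 over (0, π).
∫_0^π u² dx = 2*π/9, so ||u||_L² = sqrt(2)*sqrt(π)/3.
∫_0^π (u')² dx = 8*π/9, so ||u'||_L² = 2*sqrt(2)*sqrt(π)/3.
Ratio ||u||_L² / ||u'||_L² = 1/2.
Sharp Poincaré constant on H^1_0(0, π) is C_P = L/π = 1, achieved by sin(x).
This is the k = 2 harmonic; the ratio L/(kπ) is strictly less than C_P = L/π, consistent with the sharp inequality ||u||_L² ≤ C_P ||u'||_L².


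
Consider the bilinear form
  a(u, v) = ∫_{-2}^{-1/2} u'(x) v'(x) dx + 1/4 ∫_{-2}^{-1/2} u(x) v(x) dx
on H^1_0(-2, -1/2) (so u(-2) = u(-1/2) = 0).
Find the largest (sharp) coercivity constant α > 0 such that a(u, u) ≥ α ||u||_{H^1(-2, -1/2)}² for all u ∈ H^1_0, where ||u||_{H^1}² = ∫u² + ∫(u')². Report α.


α = (9 + 16*π^2)/(4*(9 + 4*π^2))

Coercivity of a(·,·) on H^1_0(-2, -1/2) means a(u, u) ≥ α ||u||_{H^1}² for every u ∈ H^1_0.
The interval has length L = 3/2, and Poincaré/coercivity depend only on L. Here a(u, u) = ∫(u')² + (1/4)·∫u².
Here 0 < c = 1/4 < 1. The condition a(u,u) ≥ α||u||_{H^1}² reads (1−α)∫(u')² ≥ (α−c)∫u². Any admissible α is ≤ 1 (rapidly oscillating u have ∫u²/∫(u')² → 0), and α = 1 would force 0 ≥ (1−c)∫u², impossible since c < 1; so 1−α > 0. By the sharp Poincaré inequality on H^1_0 of an interval of length L, ∫(u')² ≥ (π/L)²∫u² with equality for the first sine mode sin(π(x−x₀)/L) (x₀ the left endpoint), so the inequality holds for all u iff (1−α)(π/L)² ≥ α − c, i.e. α ≤ ((π/L)² + c)/((π/L)² + 1) = (1 + c(L/π)²)/(1 + (L/π)²). With (π/L)² = 4*π^2/9 and c = 1/4, the largest admissible constant is α = ((π/L)² + c)/((π/L)² + 1).
Simplifying, α = (9 + 16*π^2)/(4*(9 + 4*π^2)).


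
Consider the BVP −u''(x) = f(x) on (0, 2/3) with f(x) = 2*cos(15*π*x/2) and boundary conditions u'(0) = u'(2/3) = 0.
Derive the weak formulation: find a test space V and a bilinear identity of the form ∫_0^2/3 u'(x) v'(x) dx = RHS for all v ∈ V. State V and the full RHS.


V = H^1(0, 2/3) (no boundary constraint on v; u is determined up to an additive constant); weak form: ∫_0^2/3 u'v' dx = ∫_0^2/3 (2*cos(15*π*x/2)) v dx for all v ∈ V.

Multiply both sides by a test function v and integrate from 0 to 2/3:
  ∫_0^2/3 −u''(x) v(x) dx = ∫_0^2/3 f(x) v(x) dx.
Integrate the LHS by parts once:
  ∫_0^2/3 −u'' v dx = −[u'(x) v(x)]_0^2/3 + ∫_0^2/3 u'(x) v'(x) dx.
Thus ∫_0^2/3 u'(x) v'(x) dx = ∫_0^2/3 f(x) v(x) dx + [u'(x) v(x)]_0^2/3.
Choose V so that boundary terms are either known or forced to vanish.
u has homogeneous Neumann: u'(0) = u'(2/3) = 0. So [u' v]_0^2/3 = 0·v(2/3) − 0·v(0) = 0 for any v; take V = H^1(0, 2/3).
Weak formulation: find u (satisfying any essential BC) such that ∫_0^2/3 u'(x) v'(x) dx = ∫_0^2/3 f v dx for all v ∈ V (homogeneous Neumann, so boundary terms vanish).
Substituting f(x) = 2*cos(15*π*x/2), the right-hand side is ∫_0^2/3 (2*cos(15*π*x/2)) v dx.
Compatibility check (pure Neumann): taking v ≡ 1 ∈ V gives 0 = ∫_0^2/3 f dx + (0) − (0), i.e. ∫_0^2/3 f dx must equal u'(0) − u'(2/3) = 0. Indeed ∫_0^2/3 (2*cos(15*π*x/2)) dx = 0, so the data are compatible. The solution is then unique only up to an additive constant (fix it e.g. by requiring ∫_0^2/3 u dx = 0).


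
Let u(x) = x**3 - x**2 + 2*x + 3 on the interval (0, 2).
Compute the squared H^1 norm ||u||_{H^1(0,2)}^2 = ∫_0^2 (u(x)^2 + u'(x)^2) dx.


||u||_{H^1}^2 = 4126/35

The H^1 norm (squared) on an interval (0, L) is
  ||u||_{H^1}^2 = ∫_0^L u(x)^2 dx + ∫_0^L u'(x)^2 dx.
Compute u'(x) = 3*x**2 - 2*x + 2.
Then u(x)^2 = x**6 - 2*x**5 + 5*x**4 + 2*x**3 - 2*x**2 + 12*x + 9 and u'(x)^2 = 9*x**4 - 12*x**3 + 16*x**2 - 8*x + 4.
Integrate each monomial from 0 to 2 using ∫_0^2 c·x^n dx = c·2^(n+1)/(n+1):
  ∫_0^2 u(x)^2 dx = ∫_0^2 (x^6 - 2*x^5 + 5*x^4 + 2*x^3 - 2*x^2 + 12*x + 9) dx. Term by term:
    ∫_0^2 x^6 dx = 128/7;  ∫_0^2 -2*x^5 dx = -64/3;  ∫_0^2 5*x^4 dx = 32;
    ∫_0^2 2*x^3 dx = 8;  ∫_0^2 -2*x^2 dx = -16/3;  ∫_0^2 12*x dx = 24;
    ∫_0^2 9 dx = 18.
  Sum: 128/7 − 64/3 + 32 + 8 − 16/3 + 24 + 18 = 1546/21.
  ∫_0^2 u'(x)^2 dx = ∫_0^2 (9*x^4 - 12*x^3 + 16*x^2 - 8*x + 4) dx. Term by term:
    ∫_0^2 9*x^4 dx = 288/5;  ∫_0^2 -12*x^3 dx = -48;  ∫_0^2 16*x^2 dx = 128/3;
    ∫_0^2 -8*x dx = -16;  ∫_0^2 4 dx = 8.
  Sum: 288/5 − 48 + 128/3 − 16 + 8 = 664/15.
Adding: ||u||_{H^1}^2 = 1546/21 + 664/15 = 4126/35.


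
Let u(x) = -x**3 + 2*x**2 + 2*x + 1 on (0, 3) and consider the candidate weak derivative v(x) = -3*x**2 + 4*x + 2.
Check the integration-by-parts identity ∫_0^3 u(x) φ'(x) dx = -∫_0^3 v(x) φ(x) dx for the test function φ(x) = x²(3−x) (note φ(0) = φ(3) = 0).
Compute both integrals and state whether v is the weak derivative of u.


LHS = 54/5, RHS = 54/5. Yes, v = u' weakly.

u(x) = -x**3 + 2*x**2 + 2*x + 1, classical derivative u'(x) = -3*x**2 + 4*x + 2.
φ(x) = x²(3−x), so φ'(x) = 3*x*(2 - x).
Note φ(0) = φ(3) = 0, so the boundary term u·φ vanishes.
LHS = ∫_0^3 u(x) φ'(x) dx = ∫_0^3 (3*x^5 - 12*x^4 + 6*x^3 + 9*x^2 + 6*x) dx. Term by term:
  ∫_0^3 3*x^5 dx = 729/2;  ∫_0^3 -12*x^4 dx = -2916/5;  ∫_0^3 6*x^3 dx = 243/2;
  ∫_0^3 9*x^2 dx = 81;  ∫_0^3 6*x dx = 27.
Sum: 729/2 − 2916/5 + 243/2 + 81 + 27 = 54/5.
So LHS = 54/5.
∫_0^3 v(x) φ(x) dx = ∫_0^3 (3*x^5 - 13*x^4 + 10*x^3 + 6*x^2) dx. Term by term:
  ∫_0^3 3*x^5 dx = 729/2;  ∫_0^3 -13*x^4 dx = -3159/5;  ∫_0^3 10*x^3 dx = 405/2;
  ∫_0^3 6*x^2 dx = 54.
Sum: 729/2 − 3159/5 + 405/2 + 54 = -54/5.
So RHS = -∫_0^3 v(x) φ(x) dx = 54/5.
LHS = RHS, so the identity holds for this test φ.
Moreover u is smooth here and v(x) = u'(x) = -3*x**2 + 4*x + 2 pointwise, so the identity holds for every test function. Hence v is the weak derivative of u.


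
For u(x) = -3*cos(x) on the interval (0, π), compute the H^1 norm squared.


||u||_{H^1(0,π)}^2 = 9*π

u'(x) = 3*sin(x).
Expand u² and (u')² and integrate term by term on (0, π), using: for integers n ≥ 1, ∫_0^π sin²(nx) dx = ∫_0^π cos²(nx) dx = π/2; for n ≠ n', ∫_0^π sin(nx)sin(n'x) dx = ∫_0^π cos(nx)cos(n'x) dx = 0; and by product-to-sum, ∫_0^π sin(nx)cos(n'x) dx = ½∫_0^π [sin((n+n')x) + sin((n−n')x)] dx, which is 0 when n+n' is even and 2n/(n²−n'²) when n+n' is odd (it need not vanish on (0, π)).
  u² squared terms: (-3)²·∫cos(x)² dx = 9·π/2 = 9*π/2.
  So ∫_0^π u² dx = 9*π/2.
  (u')² squared terms: (3)²·∫sin(x)² dx = 9·π/2 = 9*π/2.
  So ∫_0^π (u')² dx = 9*π/2.
||u||_{H^1}^2 = (9*π/2) + (9*π/2) = 9*π.


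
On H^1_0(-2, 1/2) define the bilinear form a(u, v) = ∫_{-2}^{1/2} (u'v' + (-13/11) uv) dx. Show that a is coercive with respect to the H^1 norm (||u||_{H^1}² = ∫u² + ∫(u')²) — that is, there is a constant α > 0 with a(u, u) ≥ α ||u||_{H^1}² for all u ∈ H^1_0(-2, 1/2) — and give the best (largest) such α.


α = (-325 + 44*π^2)/(11*(25 + 4*π^2))

Coercivity of a(·,·) on H^1_0(-2, 1/2) means a(u, u) ≥ α ||u||_{H^1}² for every u ∈ H^1_0.
The interval has length L = 5/2, and Poincaré/coercivity depend only on L. Here a(u, u) = ∫(u')² + (-13/11)·∫u².
Here c = -13/11 < 0 with |c| < (π/L)² = 4*π^2/25, so coercivity still holds. The condition a(u,u) ≥ α||u||_{H^1}² reads (1−α)∫(u')² ≥ (α−c)∫u². Any admissible α is ≤ 1 (rapidly oscillating u have ∫u²/∫(u')² → 0), and α = 1 would force 0 ≥ (1−c)∫u², impossible since c < 1; so 1−α > 0. By the sharp Poincaré inequality on H^1_0 of an interval of length L, ∫(u')² ≥ (π/L)²∫u² with equality for the first sine mode sin(π(x−x₀)/L) (x₀ the left endpoint), so the inequality holds for all u iff (1−α)(π/L)² ≥ α − c, i.e. α ≤ ((π/L)² + c)/((π/L)² + 1) = (1 + c(L/π)²)/(1 + (L/π)²). (Direct route, valid since c ≤ 0: Poincaré gives c∫u² ≥ c(L/π)²∫(u')², so a(u,u) ≥ (1 + c(L/π)²)∫(u')², while ||u||_{H^1}² ≤ (1 + (L/π)²)∫(u')²; dividing yields the same α.) With (π/L)² = 4*π^2/25 and c = -13/11, the largest admissible constant is α = ((π/L)² + c)/((π/L)² + 1).
Simplifying, α = (-325 + 44*π^2)/(11*(25 + 4*π^2)).


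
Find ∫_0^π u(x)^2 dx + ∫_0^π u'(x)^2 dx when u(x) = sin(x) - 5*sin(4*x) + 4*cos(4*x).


||u||_{H^1(0,π)}^2 = -272/15 + 699*π/2

u'(x) = -16*sin(4*x) + cos(x) - 20*cos(4*x).
Expand u² and (u')² and integrate term by term on (0, π), using: for integers n ≥ 1, ∫_0^π sin²(nx) dx = ∫_0^π cos²(nx) dx = π/2; for n ≠ n', ∫_0^π sin(nx)sin(n'x) dx = ∫_0^π cos(nx)cos(n'x) dx = 0; and by product-to-sum, ∫_0^π sin(nx)cos(n'x) dx = ½∫_0^π [sin((n+n')x) + sin((n−n')x)] dx, which is 0 when n+n' is even and 2n/(n²−n'²) when n+n' is odd (it need not vanish on (0, π)).
  u² squared terms: (-5)²·∫sin(4x)² dx = 25·π/2 = 25*π/2;  (4)²·∫cos(4x)² dx = 16·π/2 = 8*π;  (1)²·∫sin(x)² dx = 1·π/2 = π/2.
  u² cross terms: 2·(-5)·(4)·∫sin(4x)·cos(4x) dx = -40·(0) = 0;  2·(-5)·(1)·∫sin(4x)·sin(x) dx = -10·(0) = 0;  2·(4)·(1)·∫cos(4x)·sin(x) dx = 8·(-2/15) = -16/15.
  So ∫_0^π u² dx = 25*π/2 + 8*π + π/2 + 0 + 0 − 16/15 = -16/15 + 21*π.
  (u')² squared terms: (-20)²·∫cos(4x)² dx = 400·π/2 = 200*π;  (-16)²·∫sin(4x)² dx = 256·π/2 = 128*π;  (1)²·∫cos(x)² dx = 1·π/2 = π/2.
  (u')² cross terms: 2·(-20)·(-16)·∫cos(4x)·sin(4x) dx = 640·(0) = 0;  2·(-20)·(1)·∫cos(4x)·cos(x) dx = -40·(0) = 0;  2·(-16)·(1)·∫sin(4x)·cos(x) dx = -32·(8/15) = -256/15.
  So ∫_0^π (u')² dx = 200*π + 128*π + π/2 + 0 + 0 − 256/15 = -256/15 + 657*π/2.
||u||_{H^1}^2 = (-16/15 + 21*π) + (-256/15 + 657*π/2) = -272/15 + 699*π/2.


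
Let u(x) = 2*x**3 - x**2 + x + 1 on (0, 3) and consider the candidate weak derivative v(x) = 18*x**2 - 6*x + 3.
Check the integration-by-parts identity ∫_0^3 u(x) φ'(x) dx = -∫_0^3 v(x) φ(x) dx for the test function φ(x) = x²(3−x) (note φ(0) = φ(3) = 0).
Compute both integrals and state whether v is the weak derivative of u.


LHS = -513/4, RHS = -1539/4. No, v is not the weak derivative of u.

u(x) = 2*x**3 - x**2 + x + 1, classical derivative u'(x) = 6*x**2 - 2*x + 1.
φ(x) = x²(3−x), so φ'(x) = 3*x*(2 - x).
Note φ(0) = φ(3) = 0, so the boundary term u·φ vanishes.
LHS = ∫_0^3 u(x) φ'(x) dx = ∫_0^3 (-6*x^5 + 15*x^4 - 9*x^3 + 3*x^2 + 6*x) dx. Term by term:
  ∫_0^3 -6*x^5 dx = -729;  ∫_0^3 15*x^4 dx = 729;  ∫_0^3 -9*x^3 dx = -729/4;
  ∫_0^3 3*x^2 dx = 27;  ∫_0^3 6*x dx = 27.
Sum: -729 + 729 − 729/4 + 27 + 27 = -513/4.
So LHS = -513/4.
∫_0^3 v(x) φ(x) dx = ∫_0^3 (-18*x^5 + 60*x^4 - 21*x^3 + 9*x^2) dx. Term by term:
  ∫_0^3 -18*x^5 dx = -2187;  ∫_0^3 60*x^4 dx = 2916;  ∫_0^3 -21*x^3 dx = -1701/4;
  ∫_0^3 9*x^2 dx = 81.
Sum: -2187 + 2916 − 1701/4 + 81 = 1539/4.
So RHS = -∫_0^3 v(x) φ(x) dx = -1539/4.
LHS − RHS = 513/2 ≠ 0, so the identity fails.
(For a valid weak derivative the identity must hold for EVERY test function, in particular this one. The failure shows v is NOT the weak derivative of u.)
Correct weak derivative would be u'(x) = 6*x**2 - 2*x + 1.


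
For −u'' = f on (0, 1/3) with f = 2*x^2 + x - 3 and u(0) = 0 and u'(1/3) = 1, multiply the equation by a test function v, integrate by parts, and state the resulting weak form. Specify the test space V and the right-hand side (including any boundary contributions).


V = {v ∈ H^1(0, 1/3) : v(0) = 0} (test functions vanish at x = 0 where u is specified); weak form: ∫_0^1/3 u'v' dx = ∫_0^1/3 (2*x^2 + x - 3) v dx + v(1/3) for all v ∈ V.

Multiply both sides by a test function v and integrate from 0 to 1/3:
  ∫_0^1/3 −u''(x) v(x) dx = ∫_0^1/3 f(x) v(x) dx.
Integrate the LHS by parts once:
  ∫_0^1/3 −u'' v dx = −[u'(x) v(x)]_0^1/3 + ∫_0^1/3 u'(x) v'(x) dx.
Thus ∫_0^1/3 u'(x) v'(x) dx = ∫_0^1/3 f(x) v(x) dx + [u'(x) v(x)]_0^1/3.
Choose V so that boundary terms are either known or forced to vanish.
Mixed BC: u(0) = 0 (Dirichlet) and u'(1/3) = 1 (Neumann). Define V = {v ∈ H^1(0, 1/3) : v(0) = 0}. Then [u' v]_0^1/3 = u'(1/3)·v(1/3) − u'(0)·0 = v(1/3).
Weak formulation: find u (satisfying any essential BC) such that ∫_0^1/3 u'(x) v'(x) dx = ∫_0^1/3 f v dx + v(1/3) for all v ∈ V (Dirichlet at 0 absorbed into V; Neumann datum at x = 1/3 contributes the boundary term).
Substituting f(x) = 2*x^2 + x - 3, the right-hand side is ∫_0^1/3 (2*x^2 + x - 3) v dx + v(1/3).


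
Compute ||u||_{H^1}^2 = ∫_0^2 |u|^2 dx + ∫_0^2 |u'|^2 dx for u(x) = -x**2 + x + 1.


||u||_{H^1}^2 = 32/5

The H^1 norm (squared) on an interval (0, L) is
  ||u||_{H^1}^2 = ∫_0^L u(x)^2 dx + ∫_0^L u'(x)^2 dx.
Compute u'(x) = 1 - 2*x.
Then u(x)^2 = x**4 - 2*x**3 - x**2 + 2*x + 1 and u'(x)^2 = 4*x**2 - 4*x + 1.
Integrate each monomial from 0 to 2 using ∫_0^2 c·x^n dx = c·2^(n+1)/(n+1):
  ∫_0^2 u(x)^2 dx = ∫_0^2 (x^4 - 2*x^3 - x^2 + 2*x + 1) dx. Term by term:
    ∫_0^2 x^4 dx = 32/5;  ∫_0^2 -2*x^3 dx = -8;  ∫_0^2 -x^2 dx = -8/3;
    ∫_0^2 2*x dx = 4;  ∫_0^2 1 dx = 2.
  Sum: 32/5 − 8 − 8/3 + 4 + 2 = 26/15.
  ∫_0^2 u'(x)^2 dx = ∫_0^2 (4*x^2 - 4*x + 1) dx. Term by term:
    ∫_0^2 4*x^2 dx = 32/3;  ∫_0^2 -4*x dx = -8;  ∫_0^2 1 dx = 2.
  Sum: 32/3 − 8 + 2 = 14/3.
Adding: ||u||_{H^1}^2 = 26/15 + 14/3 = 32/5.


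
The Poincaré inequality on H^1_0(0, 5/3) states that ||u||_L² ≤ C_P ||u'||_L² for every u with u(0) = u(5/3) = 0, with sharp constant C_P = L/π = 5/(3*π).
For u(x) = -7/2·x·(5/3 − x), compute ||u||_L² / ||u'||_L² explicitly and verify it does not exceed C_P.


||u||_L² / ||u'||_L² = sqrt(10)/6 < C_P = 5/(3*π).

u(x) = -7/2·x·(5/3 − x), so u'(x) = 7*x - 35/6.
u(x) = -7/2·x·(5/3 − x) vanishes at x = 0 and x = 5/3, so u ∈ H^1_0(0, 5/3). Differentiate via the product rule and integrate the resulting polynomials term by term.
  ∫_0^5/3 u² dx = ∫_0^5/3 (49*x^4/4 - 245*x^3/6 + 1225*x^2/36) dx. Term by term:
    ∫_0^5/3 49*x^4/4 dx = 30625/972;  ∫_0^5/3 -245*x^3/6 dx = -153125/1944;  ∫_0^5/3 1225*x^2/36 dx = 153125/2916.
  Sum: 30625/972 − 153125/1944 + 153125/2916 = 30625/5832.
  ∫_0^5/3 (u')² dx = ∫_0^5/3 (49*x^2 - 245*x/3 + 1225/36) dx. Term by term:
    ∫_0^5/3 49*x^2 dx = 6125/81;  ∫_0^5/3 -245*x/3 dx = -6125/54;  ∫_0^5/3 1225/36 dx = 6125/108.
  Sum: 6125/81 − 6125/54 + 6125/108 = 6125/324.
∫_0^5/3 u² dx = 30625/5832, so ||u||_L² = 175*sqrt(2)/108.
∫_0^5/3 (u')² dx = 6125/324, so ||u'||_L² = 35*sqrt(5)/18.
Ratio ||u||_L² / ||u'||_L² = sqrt(10)/6.
Sharp Poincaré constant on H^1_0(0, 5/3) is C_P = L/π = 5/(3*π), achieved by sin(3*π/5·x).
A polynomial bump cannot attain the sharp Poincaré constant (only the first sine eigenfunction does), so the ratio is strictly less than C_P, consistent with ||u||_L² ≤ C_P ||u'||_L².


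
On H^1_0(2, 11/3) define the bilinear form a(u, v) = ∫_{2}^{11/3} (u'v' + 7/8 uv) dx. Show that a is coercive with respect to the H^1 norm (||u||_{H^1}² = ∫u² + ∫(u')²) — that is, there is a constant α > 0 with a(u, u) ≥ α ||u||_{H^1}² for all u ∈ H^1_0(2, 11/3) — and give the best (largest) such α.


α = (175 + 72*π^2)/(8*(25 + 9*π^2))

Coercivity of a(·,·) on H^1_0(2, 11/3) means a(u, u) ≥ α ||u||_{H^1}² for every u ∈ H^1_0.
The interval has length L = 5/3, and Poincaré/coercivity depend only on L. Here a(u, u) = ∫(u')² + (7/8)·∫u².
Here 0 < c = 7/8 < 1. The condition a(u,u) ≥ α||u||_{H^1}² reads (1−α)∫(u')² ≥ (α−c)∫u². Any admissible α is ≤ 1 (rapidly oscillating u have ∫u²/∫(u')² → 0), and α = 1 would force 0 ≥ (1−c)∫u², impossible since c < 1; so 1−α > 0. By the sharp Poincaré inequality on H^1_0 of an interval of length L, ∫(u')² ≥ (π/L)²∫u² with equality for the first sine mode sin(π(x−x₀)/L) (x₀ the left endpoint), so the inequality holds for all u iff (1−α)(π/L)² ≥ α − c, i.e. α ≤ ((π/L)² + c)/((π/L)² + 1) = (1 + c(L/π)²)/(1 + (L/π)²). With (π/L)² = 9*π^2/25 and c = 7/8, the largest admissible constant is α = ((π/L)² + c)/((π/L)² + 1).
Simplifying, α = (175 + 72*π^2)/(8*(25 + 9*π^2)).


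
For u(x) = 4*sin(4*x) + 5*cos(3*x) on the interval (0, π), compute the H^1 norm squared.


||u||_{H^1(0,π)}^2 = 3200/7 + 261*π

u'(x) = -15*sin(3*x) + 16*cos(4*x).
Expand u² and (u')² and integrate term by term on (0, π), using: for integers n ≥ 1, ∫_0^π sin²(nx) dx = ∫_0^π cos²(nx) dx = π/2; for n ≠ n', ∫_0^π sin(nx)sin(n'x) dx = ∫_0^π cos(nx)cos(n'x) dx = 0; and by product-to-sum, ∫_0^π sin(nx)cos(n'x) dx = ½∫_0^π [sin((n+n')x) + sin((n−n')x)] dx, which is 0 when n+n' is even and 2n/(n²−n'²) when n+n' is odd (it need not vanish on (0, π)).
  u² squared terms: (4)²·∫sin(4x)² dx = 16·π/2 = 8*π;  (5)²·∫cos(3x)² dx = 25·π/2 = 25*π/2.
  u² cross terms: 2·(4)·(5)·∫sin(4x)·cos(3x) dx = 40·(8/7) = 320/7.
  So ∫_0^π u² dx = 8*π + 25*π/2 + 320/7 = 320/7 + 41*π/2.
  (u')² squared terms: (-15)²·∫sin(3x)² dx = 225·π/2 = 225*π/2;  (16)²·∫cos(4x)² dx = 256·π/2 = 128*π.
  (u')² cross terms: 2·(-15)·(16)·∫sin(3x)·cos(4x) dx = -480·(-6/7) = 2880/7.
  So ∫_0^π (u')² dx = 225*π/2 + 128*π + 2880/7 = 2880/7 + 481*π/2.
||u||_{H^1}^2 = (320/7 + 41*π/2) + (2880/7 + 481*π/2) = 3200/7 + 261*π.


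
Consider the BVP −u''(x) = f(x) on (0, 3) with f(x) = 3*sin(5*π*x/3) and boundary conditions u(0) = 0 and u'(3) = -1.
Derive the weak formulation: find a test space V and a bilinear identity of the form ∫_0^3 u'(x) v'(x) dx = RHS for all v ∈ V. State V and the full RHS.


V = {v ∈ H^1(0, 3) : v(0) = 0} (test functions vanish at x = 0 where u is specified); weak form: ∫_0^3 u'v' dx = ∫_0^3 (3*sin(5*π*x/3)) v dx − v(3) for all v ∈ V.

Multiply both sides by a test function v and integrate from 0 to 3:
  ∫_0^3 −u''(x) v(x) dx = ∫_0^3 f(x) v(x) dx.
Integrate the LHS by parts once:
  ∫_0^3 −u'' v dx = −[u'(x) v(x)]_0^3 + ∫_0^3 u'(x) v'(x) dx.
Thus ∫_0^3 u'(x) v'(x) dx = ∫_0^3 f(x) v(x) dx + [u'(x) v(x)]_0^3.
Choose V so that boundary terms are either known or forced to vanish.
Mixed BC: u(0) = 0 (Dirichlet) and u'(3) = -1 (Neumann). Define V = {v ∈ H^1(0, 3) : v(0) = 0}. Then [u' v]_0^3 = u'(3)·v(3) − u'(0)·0 = − v(3).
Weak formulation: find u (satisfying any essential BC) such that ∫_0^3 u'(x) v'(x) dx = ∫_0^3 f v dx − v(3) for all v ∈ V (Dirichlet at 0 absorbed into V; Neumann datum at x = 3 contributes the boundary term).
Substituting f(x) = 3*sin(5*π*x/3), the right-hand side is ∫_0^3 (3*sin(5*π*x/3)) v dx − v(3).


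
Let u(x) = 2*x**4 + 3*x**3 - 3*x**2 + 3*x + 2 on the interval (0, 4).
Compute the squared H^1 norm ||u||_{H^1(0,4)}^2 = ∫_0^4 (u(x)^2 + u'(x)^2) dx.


||u||_{H^1}^2 = 28563148/63

The H^1 norm (squared) on an interval (0, L) is
  ||u||_{H^1}^2 = ∫_0^L u(x)^2 dx + ∫_0^L u'(x)^2 dx.
Compute u'(x) = 8*x**3 + 9*x**2 - 6*x + 3.
Then u(x)^2 = 4*x**8 + 12*x**7 - 3*x**6 - 6*x**5 + 35*x**4 - 6*x**3 - 3*x**2 + 12*x + 4 and u'(x)^2 = 64*x**6 + 144*x**5 - 15*x**4 - 60*x**3 + 90*x**2 - 36*x + 9.
Integrate each monomial from 0 to 4 using ∫_0^4 c·x^n dx = c·4^(n+1)/(n+1):
  ∫_0^4 u(x)^2 dx = ∫_0^4 (4*x^8 + 12*x^7 - 3*x^6 - 6*x^5 + 35*x^4 - 6*x^3 - 3*x^2 + 12*x + 4) dx. Term by term:
    ∫_0^4 4*x^8 dx = 1048576/9;  ∫_0^4 12*x^7 dx = 98304;  ∫_0^4 -3*x^6 dx = -49152/7;
    ∫_0^4 -6*x^5 dx = -4096;  ∫_0^4 35*x^4 dx = 7168;  ∫_0^4 -6*x^3 dx = -384;
    ∫_0^4 -3*x^2 dx = -64;  ∫_0^4 12*x dx = 96;  ∫_0^4 4 dx = 16.
  Sum: 1048576/9 + 98304 − 49152/7 − 4096 + 7168 − 384 − 64 + 96 + 16 = 13263184/63.
  ∫_0^4 u'(x)^2 dx = ∫_0^4 (64*x^6 + 144*x^5 - 15*x^4 - 60*x^3 + 90*x^2 - 36*x + 9) dx. Term by term:
    ∫_0^4 64*x^6 dx = 1048576/7;  ∫_0^4 144*x^5 dx = 98304;  ∫_0^4 -15*x^4 dx = -3072;
    ∫_0^4 -60*x^3 dx = -3840;  ∫_0^4 90*x^2 dx = 1920;  ∫_0^4 -36*x dx = -288;
    ∫_0^4 9 dx = 36.
  Sum: 1048576/7 + 98304 − 3072 − 3840 + 1920 − 288 + 36 = 1699996/7.
Adding: ||u||_{H^1}^2 = 13263184/63 + 1699996/7 = 28563148/63.


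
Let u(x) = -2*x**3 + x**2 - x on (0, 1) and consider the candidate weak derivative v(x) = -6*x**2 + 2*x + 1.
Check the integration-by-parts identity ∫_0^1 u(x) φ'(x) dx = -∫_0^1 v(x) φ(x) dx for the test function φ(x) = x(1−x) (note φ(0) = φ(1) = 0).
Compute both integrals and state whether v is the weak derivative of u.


LHS = 3/10, RHS = -1/30. No, v is not the weak derivative of u.

u(x) = -2*x**3 + x**2 - x, classical derivative u'(x) = -6*x**2 + 2*x - 1.
φ(x) = x(1−x), so φ'(x) = 1 - 2*x.
Note φ(0) = φ(1) = 0, so the boundary term u·φ vanishes.
LHS = ∫_0^1 u(x) φ'(x) dx = ∫_0^1 (4*x^4 - 4*x^3 + 3*x^2 - x) dx. Term by term:
  ∫_0^1 4*x^4 dx = 4/5;  ∫_0^1 -4*x^3 dx = -1;  ∫_0^1 3*x^2 dx = 1;
  ∫_0^1 -x dx = -1/2.
Sum: 4/5 − 1 + 1 − 1/2 = 3/10.
So LHS = 3/10.
∫_0^1 v(x) φ(x) dx = ∫_0^1 (6*x^4 - 8*x^3 + x^2 + x) dx. Term by term:
  ∫_0^1 6*x^4 dx = 6/5;  ∫_0^1 -8*x^3 dx = -2;  ∫_0^1 x^2 dx = 1/3;
  ∫_0^1 x dx = 1/2.
Sum: 6/5 − 2 + 1/3 + 1/2 = 1/30.
So RHS = -∫_0^1 v(x) φ(x) dx = -1/30.
LHS − RHS = 1/3 ≠ 0, so the identity fails.
(For a valid weak derivative the identity must hold for EVERY test function, in particular this one. The failure shows v is NOT the weak derivative of u.)
Correct weak derivative would be u'(x) = -6*x**2 + 2*x - 1.


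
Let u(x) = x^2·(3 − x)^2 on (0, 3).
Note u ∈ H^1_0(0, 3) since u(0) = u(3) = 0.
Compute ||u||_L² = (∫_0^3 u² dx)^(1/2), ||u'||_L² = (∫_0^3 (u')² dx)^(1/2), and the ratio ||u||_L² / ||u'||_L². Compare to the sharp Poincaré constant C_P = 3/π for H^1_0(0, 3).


||u||_L² / ||u'||_L² = sqrt(3)/2 < C_P = 3/π.

u(x) = x^2·(3 − x)^2, so u'(x) = 2*x*(x - 3)*(2*x - 3).
u(x) = x^2·(3 − x)^2 vanishes at x = 0 and x = 3, so u ∈ H^1_0(0, 3). Differentiate via the product rule and integrate the resulting polynomials term by term.
  ∫_0^3 u² dx = ∫_0^3 (x^8 - 12*x^7 + 54*x^6 - 108*x^5 + 81*x^4) dx. Term by term:
    ∫_0^3 x^8 dx = 2187;  ∫_0^3 -12*x^7 dx = -19683/2;  ∫_0^3 54*x^6 dx = 118098/7;
    ∫_0^3 -108*x^5 dx = -13122;  ∫_0^3 81*x^4 dx = 19683/5.
  Sum: 2187 − 19683/2 + 118098/7 − 13122 + 19683/5 = 2187/70.
  ∫_0^3 (u')² dx = ∫_0^3 (16*x^6 - 144*x^5 + 468*x^4 - 648*x^3 + 324*x^2) dx. Term by term:
    ∫_0^3 16*x^6 dx = 34992/7;  ∫_0^3 -144*x^5 dx = -17496;  ∫_0^3 468*x^4 dx = 113724/5;
    ∫_0^3 -648*x^3 dx = -13122;  ∫_0^3 324*x^2 dx = 2916.
  Sum: 34992/7 − 17496 + 113724/5 − 13122 + 2916 = 1458/35.
∫_0^3 u² dx = 2187/70, so ||u||_L² = 27*sqrt(210)/70.
∫_0^3 (u')² dx = 1458/35, so ||u'||_L² = 27*sqrt(70)/35.
Ratio ||u||_L² / ||u'||_L² = sqrt(3)/2.
Sharp Poincaré constant on H^1_0(0, 3) is C_P = L/π = 3/π, achieved by sin(π/3·x).
A polynomial bump cannot attain the sharp Poincaré constant (only the first sine eigenfunction does), so the ratio is strictly less than C_P, consistent with ||u||_L² ≤ C_P ||u'||_L².


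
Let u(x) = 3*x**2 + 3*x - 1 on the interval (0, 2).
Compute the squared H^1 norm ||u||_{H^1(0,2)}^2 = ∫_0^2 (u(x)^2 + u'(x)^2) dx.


||u||_{H^1}^2 = 1568/5

The H^1 norm (squared) on an interval (0, L) is
  ||u||_{H^1}^2 = ∫_0^L u(x)^2 dx + ∫_0^L u'(x)^2 dx.
Compute u'(x) = 6*x + 3.
Then u(x)^2 = 9*x**4 + 18*x**3 + 3*x**2 - 6*x + 1 and u'(x)^2 = 36*x**2 + 36*x + 9.
Integrate each monomial from 0 to 2 using ∫_0^2 c·x^n dx = c·2^(n+1)/(n+1):
  ∫_0^2 u(x)^2 dx = ∫_0^2 (9*x^4 + 18*x^3 + 3*x^2 - 6*x + 1) dx. Term by term:
    ∫_0^2 9*x^4 dx = 288/5;  ∫_0^2 18*x^3 dx = 72;  ∫_0^2 3*x^2 dx = 8;
    ∫_0^2 -6*x dx = -12;  ∫_0^2 1 dx = 2.
  Sum: 288/5 + 72 + 8 − 12 + 2 = 638/5.
  ∫_0^2 u'(x)^2 dx = ∫_0^2 (36*x^2 + 36*x + 9) dx. Term by term:
    ∫_0^2 36*x^2 dx = 96;  ∫_0^2 36*x dx = 72;  ∫_0^2 9 dx = 18.
  Sum: 96 + 72 + 18 = 186.
Adding: ||u||_{H^1}^2 = 638/5 + 186 = 1568/5.


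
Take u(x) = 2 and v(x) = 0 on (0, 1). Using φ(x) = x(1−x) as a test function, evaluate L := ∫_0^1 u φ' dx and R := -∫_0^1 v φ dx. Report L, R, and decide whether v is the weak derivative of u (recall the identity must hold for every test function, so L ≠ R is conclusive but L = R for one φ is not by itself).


LHS = 0, RHS = 0. Yes, v = u' weakly.

u(x) = 2, classical derivative u'(x) = 0.
φ(x) = x(1−x), so φ'(x) = 1 - 2*x.
Note φ(0) = φ(1) = 0, so the boundary term u·φ vanishes.
LHS = ∫_0^1 u(x) φ'(x) dx = ∫_0^1 (2 - 4*x) dx. Term by term:
  ∫_0^1 -4*x dx = -2;  ∫_0^1 2 dx = 2.
Sum: -2 + 2 = 0.
So LHS = 0.
∫_0^1 v(x) φ(x) dx = ∫_0^1 (0) dx. Term by term:
  ∫_0^1 0 dx = 0.
So RHS = -∫_0^1 v(x) φ(x) dx = 0.
LHS = RHS, so the identity holds for this test φ.
Moreover u is smooth here and v(x) = u'(x) = 0 pointwise, so the identity holds for every test function. Hence v is the weak derivative of u.


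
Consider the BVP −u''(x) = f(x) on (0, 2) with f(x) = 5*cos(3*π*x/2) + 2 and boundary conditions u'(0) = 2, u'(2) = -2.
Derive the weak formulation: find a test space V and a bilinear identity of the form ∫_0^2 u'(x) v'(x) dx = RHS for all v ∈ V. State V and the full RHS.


V = H^1(0, 2) (v unrestricted at boundary; u is determined up to an additive constant); weak form: ∫_0^2 u'v' dx = ∫_0^2 (5*cos(3*π*x/2) + 2) v dx − 2·v(2) − 2·v(0) for all v ∈ V.

Multiply both sides by a test function v and integrate from 0 to 2:
  ∫_0^2 −u''(x) v(x) dx = ∫_0^2 f(x) v(x) dx.
Integrate the LHS by parts once:
  ∫_0^2 −u'' v dx = −[u'(x) v(x)]_0^2 + ∫_0^2 u'(x) v'(x) dx.
Thus ∫_0^2 u'(x) v'(x) dx = ∫_0^2 f(x) v(x) dx + [u'(x) v(x)]_0^2.
Choose V so that boundary terms are either known or forced to vanish.
u has inhomogeneous Neumann u'(0) = 2, u'(2) = -2. [u' v]_0^2 = (-2)·v(2) − (2)·v(0) = − 2·v(2) − 2·v(0). Take V = H^1(0, 2); boundary term becomes part of RHS.
Weak formulation: find u (satisfying any essential BC) such that ∫_0^2 u'(x) v'(x) dx = ∫_0^2 f v dx − 2·v(2) − 2·v(0) for all v ∈ V (Neumann data are natural BCs: they enter the RHS as boundary terms).
Substituting f(x) = 5*cos(3*π*x/2) + 2, the right-hand side is ∫_0^2 (5*cos(3*π*x/2) + 2) v dx − 2·v(2) − 2·v(0).
Compatibility check (pure Neumann): taking v ≡ 1 ∈ V gives 0 = ∫_0^2 f dx + (-2) − (2), i.e. ∫_0^2 f dx must equal u'(0) − u'(2) = 4. Indeed ∫_0^2 (5*cos(3*π*x/2) + 2) dx = 4, so the data are compatible. The solution is then unique only up to an additive constant (fix it e.g. by requiring ∫_0^2 u dx = 0).


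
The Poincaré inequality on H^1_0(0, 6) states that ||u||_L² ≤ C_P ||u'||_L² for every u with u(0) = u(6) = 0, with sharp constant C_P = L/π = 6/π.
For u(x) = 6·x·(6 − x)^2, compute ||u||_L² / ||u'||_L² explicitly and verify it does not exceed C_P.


||u||_L² / ||u'||_L² = 3*sqrt(14)/7 < C_P = 6/π.

u(x) = 6·x·(6 − x)^2, so u'(x) = 18*(x - 6)*(x - 2).
u(x) = 6·x·(6 − x)^2 vanishes at x = 0 and x = 6, so u ∈ H^1_0(0, 6). Differentiate via the product rule and integrate the resulting polynomials term by term.
  ∫_0^6 u² dx = ∫_0^6 (36*x^6 - 864*x^5 + 7776*x^4 - 31104*x^3 + 46656*x^2) dx. Term by term:
    ∫_0^6 36*x^6 dx = 10077696/7;  ∫_0^6 -864*x^5 dx = -6718464;  ∫_0^6 7776*x^4 dx = 60466176/5;
    ∫_0^6 -31104*x^3 dx = -10077696;  ∫_0^6 46656*x^2 dx = 3359232.
  Sum: 10077696/7 − 6718464 + 60466176/5 − 10077696 + 3359232 = 3359232/35.
  ∫_0^6 (u')² dx = ∫_0^6 (324*x^4 - 5184*x^3 + 28512*x^2 - 62208*x + 46656) dx. Term by term:
    ∫_0^6 324*x^4 dx = 2519424/5;  ∫_0^6 -5184*x^3 dx = -1679616;  ∫_0^6 28512*x^2 dx = 2052864;
    ∫_0^6 -62208*x dx = -1119744;  ∫_0^6 46656 dx = 279936.
  Sum: 2519424/5 − 1679616 + 2052864 − 1119744 + 279936 = 186624/5.
∫_0^6 u² dx = 3359232/35, so ||u||_L² = 1296*sqrt(70)/35.
∫_0^6 (u')² dx = 186624/5, so ||u'||_L² = 432*sqrt(5)/5.
Ratio ||u||_L² / ||u'||_L² = 3*sqrt(14)/7.
Sharp Poincaré constant on H^1_0(0, 6) is C_P = L/π = 6/π, achieved by sin(π/6·x).
A polynomial bump cannot attain the sharp Poincaré constant (only the first sine eigenfunction does), so the ratio is strictly less than C_P, consistent with ||u||_L² ≤ C_P ||u'||_L².


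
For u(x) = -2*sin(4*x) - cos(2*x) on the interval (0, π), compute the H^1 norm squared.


||u||_{H^1(0,π)}^2 = 73*π/2

u'(x) = 2*sin(2*x) - 8*cos(4*x).
Expand u² and (u')² and integrate term by term on (0, π), using: for integers n ≥ 1, ∫_0^π sin²(nx) dx = ∫_0^π cos²(nx) dx = π/2; for n ≠ n', ∫_0^π sin(nx)sin(n'x) dx = ∫_0^π cos(nx)cos(n'x) dx = 0; and by product-to-sum, ∫_0^π sin(nx)cos(n'x) dx = ½∫_0^π [sin((n+n')x) + sin((n−n')x)] dx, which is 0 when n+n' is even and 2n/(n²−n'²) when n+n' is odd (it need not vanish on (0, π)).
  u² squared terms: (-1)²·∫cos(2x)² dx = 1·π/2 = π/2;  (-2)²·∫sin(4x)² dx = 4·π/2 = 2*π.
  u² cross terms: 2·(-1)·(-2)·∫cos(2x)·sin(4x) dx = 4·(0) = 0.
  So ∫_0^π u² dx = π/2 + 2*π + 0 = 5*π/2.
  (u')² squared terms: (-8)²·∫cos(4x)² dx = 64·π/2 = 32*π;  (2)²·∫sin(2x)² dx = 4·π/2 = 2*π.
  (u')² cross terms: 2·(-8)·(2)·∫cos(4x)·sin(2x) dx = -32·(0) = 0.
  So ∫_0^π (u')² dx = 32*π + 2*π + 0 = 34*π.
||u||_{H^1}^2 = (5*π/2) + (34*π) = 73*π/2.


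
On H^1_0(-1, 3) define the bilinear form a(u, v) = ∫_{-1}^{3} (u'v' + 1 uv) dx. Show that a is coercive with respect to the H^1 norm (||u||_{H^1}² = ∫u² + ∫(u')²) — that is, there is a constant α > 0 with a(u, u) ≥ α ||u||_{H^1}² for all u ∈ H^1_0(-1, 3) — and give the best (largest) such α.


α = 1

Coercivity of a(·,·) on H^1_0(-1, 3) means a(u, u) ≥ α ||u||_{H^1}² for every u ∈ H^1_0.
The interval has length L = 4, and Poincaré/coercivity depend only on L. Here a(u, u) = ∫(u')² + (1)·∫u².
Here c = 1 ≥ 1, so a(u,u) = ∫(u')² + c∫u² ≥ ∫(u')² + ∫u² = ||u||_{H^1}², i.e. α = 1 works. No larger α is possible: a(u,u) ≥ α||u||_{H^1}² means (1−α)∫(u')² ≥ (α−c)∫u², and for the modes u_n = sin(nπ(x−x₀)/L) (x₀ the left endpoint) one has ∫u_n²/∫(u_n')² = (L/(nπ))² → 0, so a(u_n,u_n)/||u_n||_{H^1}² → 1. Hence the optimal constant is α = 1.
Therefore α = 1.


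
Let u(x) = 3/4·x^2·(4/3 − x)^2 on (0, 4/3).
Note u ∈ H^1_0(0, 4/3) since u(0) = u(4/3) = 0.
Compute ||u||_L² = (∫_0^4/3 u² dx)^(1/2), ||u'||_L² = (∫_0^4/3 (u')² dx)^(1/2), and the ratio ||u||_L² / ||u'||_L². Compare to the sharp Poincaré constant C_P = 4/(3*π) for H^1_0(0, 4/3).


||u||_L² / ||u'||_L² = 2*sqrt(3)/9 < C_P = 4/(3*π).

u(x) = 3/4·x^2·(4/3 − x)^2, so u'(x) = x*(3*x - 4)*(3*x - 2)/3.
u(x) = 3/4·x^2·(4/3 − x)^2 vanishes at x = 0 and x = 4/3, so u ∈ H^1_0(0, 4/3). Differentiate via the product rule and integrate the resulting polynomials term by term.
  ∫_0^4/3 u² dx = ∫_0^4/3 (9*x^8/16 - 3*x^7 + 6*x^6 - 16*x^5/3 + 16*x^4/9) dx. Term by term:
    ∫_0^4/3 9*x^8/16 dx = 16384/19683;  ∫_0^4/3 -3*x^7 dx = -8192/2187;  ∫_0^4/3 6*x^6 dx = 32768/5103;
    ∫_0^4/3 -16*x^5/3 dx = -32768/6561;  ∫_0^4/3 16*x^4/9 dx = 16384/10935.
  Sum: 16384/19683 − 8192/2187 + 32768/5103 − 32768/6561 + 16384/10935 = 8192/688905.
  ∫_0^4/3 (u')² dx = ∫_0^4/3 (9*x^6 - 36*x^5 + 52*x^4 - 32*x^3 + 64*x^2/9) dx. Term by term:
    ∫_0^4/3 9*x^6 dx = 16384/1701;  ∫_0^4/3 -36*x^5 dx = -8192/243;  ∫_0^4/3 52*x^4 dx = 53248/1215;
    ∫_0^4/3 -32*x^3 dx = -2048/81;  ∫_0^4/3 64*x^2/9 dx = 4096/729.
  Sum: 16384/1701 − 8192/243 + 53248/1215 − 2048/81 + 4096/729 = 2048/25515.
∫_0^4/3 u² dx = 8192/688905, so ||u||_L² = 64*sqrt(210)/8505.
∫_0^4/3 (u')² dx = 2048/25515, so ||u'||_L² = 32*sqrt(70)/945.
Ratio ||u||_L² / ||u'||_L² = 2*sqrt(3)/9.
Sharp Poincaré constant on H^1_0(0, 4/3) is C_P = L/π = 4/(3*π), achieved by sin(3*π/4·x).
A polynomial bump cannot attain the sharp Poincaré constant (only the first sine eigenfunction does), so the ratio is strictly less than C_P, consistent with ||u||_L² ≤ C_P ||u'||_L².
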